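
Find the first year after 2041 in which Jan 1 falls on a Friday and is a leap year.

2044

Jan 1 advances by 2 weekdays after a leap year and by 1 after a common year.
2041: Jan 1 is Tuesday.
2042: Wednesday
2043: Thursday
2044: Friday (leap)
2044 begins on a Friday and is a leap year.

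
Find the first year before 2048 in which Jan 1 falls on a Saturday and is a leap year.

Jan 1 advances by 2 weekdays after a leap year and by 1 after a common year.
2048: Jan 1 is Wednesday (leap).
2047: Tuesday
2046: Monday
2045: Sunday
2044: Friday (leap)
2043: Thursday
2042: Wednesday
2041: Tuesday
2040: Sunday (leap)
2039: Saturday
2038: Friday
2037: Thursday
2036: Tuesday (leap)
2035: Monday
2034: Sunday
2033: Saturday
2032: Thursday (leap)
2031: Wednesday
2030: Tuesday
2029: Monday
2028: Saturday (leap)
2028 begins on a Saturday and is a leap year.

2028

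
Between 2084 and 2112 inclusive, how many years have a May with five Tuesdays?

13

May has 31 days; it has five Tuesdays when Tuesday falls among the first (month-length − 28) days — i.e. when May 1 is one of Tuesday/Monday/Sunday.
May 1 by year: 2084:Mon✓ 2085:Tue✓ 2086:Wed 2087:Thu 2088:Sat 2089:Sun✓ 2090:Mon✓ 2091:Tue✓ 2092:Thu 2093:Fri 2094:Sat 2095:Sun✓ 2096:Tue✓ 2097:Wed 2098:Thu 2099:Fri 2100:Sat 2101:Sun✓ 2102:Mon✓ 2103:Tue✓ 2104:Thu 2105:Fri 2106:Sat 2107:Sun✓ 2108:Tue✓ 2109:Wed 2110:Thu 2111:Fri 2112:Sun✓
Years with five Tuesdays: 2084, 2085, 2089, 2090, 2091, 2095, 2096, 2101, 2102, 2103, 2107, 2108, 2112 → 13.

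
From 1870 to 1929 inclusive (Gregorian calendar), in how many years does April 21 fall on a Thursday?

Track April 21's weekday year by year (advancing +1, or +2 across a Feb 29):
  1870: Thu ✓  1871: Fri (+1)  1872: Sun (+2)  1873: Mon (+1)  1874: Tue (+1)
  1875: Wed (+1)  1876: Fri (+2)  1877: Sat (+1)  1878: Sun (+1)  1879: Mon (+1)
  1880: Wed (+2)  1881: Thu (+1) ✓  1882: Fri (+1)  1883: Sat (+1)  … (32 more years) …
  1916: Fri (+2)  1917: Sat (+1)  1918: Sun (+1)  1919: Mon (+1)  1920: Wed (+2)
  1921: Thu (+1) ✓  1922: Fri (+1)  1923: Sat (+1)  1924: Mon (+2)  1925: Tue (+1)
  1926: Wed (+1)  1927: Thu (+1) ✓  1928: Sat (+2)  1929: Sun (+1)
Thursday years: 1870, 1881, 1887, 1892, 1898, 1904, 1910, 1921, 1927 — 9 in total.

9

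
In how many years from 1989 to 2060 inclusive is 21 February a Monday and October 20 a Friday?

3

Check each year's weekday for 21 February and October 20:
  1989: Tue/Fri  1990: Wed/Sat  1991: Thu/Sun  1992: Fri/Tue  1993: Sun/Wed  1994: Mon/Thu  1995: Tue/Fri  1996: Wed/Sun  1997: Fri/Mon  1998: Sat/Tue  1999: Sun/Wed  2000: Mon/Fri ✓  2001: Wed/Sat  2002: Thu/Sun  …(44 more)…  2047: Thu/Sun  2048: Fri/Tue  2049: Sun/Wed  2050: Mon/Thu  2051: Tue/Fri  2052: Wed/Sun  2053: Fri/Mon  2054: Sat/Tue  2055: Sun/Wed  2056: Mon/Fri ✓  2057: Wed/Sat  2058: Thu/Sun  2059: Fri/Mon  2060: Sat/Wed
Both conditions hold in: 2000, 2028, 2056 — 3.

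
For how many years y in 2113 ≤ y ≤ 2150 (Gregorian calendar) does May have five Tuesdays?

16

May has 31 days; it has five Tuesdays when Tuesday falls among the first (month-length − 28) days — i.e. when May 1 is one of Tuesday/Monday/Sunday.
May 1 by year: 2113:Mon✓ 2114:Tue✓ 2115:Wed 2116:Fri 2117:Sat 2118:Sun✓ 2119:Mon✓ 2120:Wed 2121:Thu 2122:Fri 2123:Sat 2124:Mon✓ 2125:Tue✓ 2126:Wed 2127:Thu …(8 more)… 2136:Tue✓ 2137:Wed 2138:Thu 2139:Fri 2140:Sun✓ 2141:Mon✓ 2142:Tue✓ 2143:Wed 2144:Fri 2145:Sat 2146:Sun✓ 2147:Mon✓ 2148:Wed 2149:Thu 2150:Fri
Years with five Tuesdays: 2113, 2114, 2118, 2119, 2124, 2125, 2129, 2130, 2131, 2135, 2136, 2140, 2141, 2142, 2146, 2147 → 16.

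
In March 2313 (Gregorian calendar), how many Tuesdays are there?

March 2313 has 31 days and begins on Saturday.
The first Tuesday is March 4.
Tuesdays fall on 4, 11, 18, 25 — that's 4.

4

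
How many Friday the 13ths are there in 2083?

1

Check the 13th of each month of 2083: Jan 13: Wed, Feb 13: Sat, Mar 13: Sat, Apr 13: Tue, May 13: Thu, Jun 13: Sun, Jul 13: Tue, Aug 13: Fri, Sep 13: Mon, Oct 13: Wed, Nov 13: Sat, Dec 13: Mon.
Friday occurs in August — 1 month.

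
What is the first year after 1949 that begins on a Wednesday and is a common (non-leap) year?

Jan 1 advances by 2 weekdays after a leap year and by 1 after a common year.
1949: Jan 1 is Saturday.
1950: Sunday
1951: Monday
1952: Tuesday (leap)
1953: Thursday
1954: Friday
1955: Saturday
1956: Sunday (leap)
1957: Tuesday
1958: Wednesday
1958 begins on a Wednesday and is a common year.

1958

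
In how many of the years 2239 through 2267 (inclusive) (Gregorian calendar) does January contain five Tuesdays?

January has 31 days; it has five Tuesdays when Tuesday falls among the first (month-length − 28) days — i.e. when January 1 is one of Tuesday/Monday/Sunday.
January 1 by year: 2239:Tue✓ 2240:Wed 2241:Fri 2242:Sat 2243:Sun✓ 2244:Mon✓ 2245:Wed 2246:Thu 2247:Fri 2248:Sat 2249:Mon✓ 2250:Tue✓ 2251:Wed 2252:Thu 2253:Sat 2254:Sun✓ 2255:Mon✓ 2256:Tue✓ 2257:Thu 2258:Fri 2259:Sat 2260:Sun✓ 2261:Tue✓ 2262:Wed 2263:Thu 2264:Fri 2265:Sun✓ 2266:Mon✓ 2267:Tue✓
Years with five Tuesdays: 2239, 2243, 2244, 2249, 2250, 2254, 2255, 2256, 2260, 2261, 2265, 2266, 2267 → 13.

13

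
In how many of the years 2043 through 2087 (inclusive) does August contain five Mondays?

August has 31 days; it has five Mondays when Monday falls among the first (month-length − 28) days — i.e. when August 1 is one of Monday/Sunday/Saturday.
August 1 by year: 2043:Sat✓ 2044:Mon✓ 2045:Tue 2046:Wed 2047:Thu 2048:Sat✓ 2049:Sun✓ 2050:Mon✓ 2051:Tue 2052:Thu 2053:Fri 2054:Sat✓ 2055:Sun✓ 2056:Tue 2057:Wed …(15 more)… 2073:Tue 2074:Wed 2075:Thu 2076:Sat✓ 2077:Sun✓ 2078:Mon✓ 2079:Tue 2080:Thu 2081:Fri 2082:Sat✓ 2083:Sun✓ 2084:Tue 2085:Wed 2086:Thu 2087:Fri
Years with five Mondays: 2043, 2044, 2048, 2049, 2050, 2054, 2055, 2060, 2061, 2065, 2066, 2067, 2071, 2072, 2076, 2077, 2078, 2082, 2083 → 19.

19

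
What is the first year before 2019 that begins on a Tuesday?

Jan 1 advances by 2 weekdays after a leap year and by 1 after a common year.
2019: Jan 1 is Tuesday.
2018: Monday
2017: Sunday
2016: Friday (leap)
2015: Thursday
2014: Wednesday
2013: Tuesday
2013 begins on a Tuesday

2013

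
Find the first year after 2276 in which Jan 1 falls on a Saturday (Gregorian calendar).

Jan 1 advances by 2 weekdays after a leap year and by 1 after a common year.
2276: Jan 1 is Saturday (leap).
2277: Monday
2278: Tuesday
2279: Wednesday
2280: Thursday (leap)
2281: Saturday
2281 begins on a Saturday

2281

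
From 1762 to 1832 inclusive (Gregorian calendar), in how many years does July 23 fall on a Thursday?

10

Track July 23's weekday year by year (advancing +1, or +2 across a Feb 29):
  1762: Fri  1763: Sat (+1)  1764: Mon (+2)  1765: Tue (+1)  1766: Wed (+1)
  1767: Thu (+1) ✓  1768: Sat (+2)  1769: Sun (+1)  1770: Mon (+1)  1771: Tue (+1)
  1772: Thu (+2) ✓  1773: Fri (+1)  1774: Sat (+1)  1775: Sun (+1)  … (43 more years) …
  1819: Fri (+1)  1820: Sun (+2)  1821: Mon (+1)  1822: Tue (+1)  1823: Wed (+1)
  1824: Fri (+2)  1825: Sat (+1)  1826: Sun (+1)  1827: Mon (+1)  1828: Wed (+2)
  1829: Thu (+1) ✓  1830: Fri (+1)  1831: Sat (+1)  1832: Mon (+2)
Thursday years: 1767, 1772, 1778, 1789, 1795, 1801, 1807, 1812, 1818, 1829 — 10 in total.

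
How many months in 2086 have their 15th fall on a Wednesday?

1

Check the 15th of each month of 2086: Jan 15: Tue, Feb 15: Fri, Mar 15: Fri, Apr 15: Mon, May 15: Wed, Jun 15: Sat, Jul 15: Mon, Aug 15: Thu, Sep 15: Sun, Oct 15: Tue, Nov 15: Fri, Dec 15: Sun.
Wednesday occurs in May — 1 month.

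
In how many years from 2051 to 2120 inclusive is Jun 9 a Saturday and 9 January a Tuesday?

Check each year's weekday for Jun 9 and 9 January:
  2051: Fri/Mon  2052: Sun/Tue  2053: Mon/Thu  2054: Tue/Fri  2055: Wed/Sat  2056: Fri/Sun  2057: Sat/Tue ✓  2058: Sun/Wed  2059: Mon/Thu  2060: Wed/Fri  2061: Thu/Sun  2062: Fri/Mon  2063: Sat/Tue ✓  2064: Mon/Wed  …(42 more)…  2107: Thu/Sun  2108: Sat/Mon  2109: Sun/Wed  2110: Mon/Thu  2111: Tue/Fri  2112: Thu/Sat  2113: Fri/Mon  2114: Sat/Tue ✓  2115: Sun/Wed  2116: Tue/Thu  2117: Wed/Sat  2118: Thu/Sun  2119: Fri/Mon  2120: Sun/Tue
Both conditions hold in: 2057, 2063, 2074, 2085, 2091, 2103, 2114 — 7.

7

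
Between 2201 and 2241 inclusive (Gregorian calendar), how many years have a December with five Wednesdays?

December has 31 days; it has five Wednesdays when Wednesday falls among the first (month-length − 28) days — i.e. when December 1 is one of Wednesday/Tuesday/Monday.
December 1 by year: 2201:Tue✓ 2202:Wed✓ 2203:Thu 2204:Sat 2205:Sun 2206:Mon✓ 2207:Tue✓ 2208:Thu 2209:Fri 2210:Sat 2211:Sun 2212:Tue✓ 2213:Wed✓ 2214:Thu 2215:Fri …(11 more)… 2227:Sat 2228:Mon✓ 2229:Tue✓ 2230:Wed✓ 2231:Thu 2232:Sat 2233:Sun 2234:Mon✓ 2235:Tue✓ 2236:Thu 2237:Fri 2238:Sat 2239:Sun 2240:Tue✓ 2241:Wed✓
Years with five Wednesdays: 2201, 2202, 2206, 2207, 2212, 2213, 2217, 2218, 2219, 2223, 2224, 2228, 2229, 2230, 2234, 2235, 2240, 2241 → 18.

18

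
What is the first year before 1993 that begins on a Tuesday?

Jan 1 advances by 2 weekdays after a leap year and by 1 after a common year.
1993: Jan 1 is Friday.
1992: Wednesday (leap)
1991: Tuesday
1991 begins on a Tuesday

1991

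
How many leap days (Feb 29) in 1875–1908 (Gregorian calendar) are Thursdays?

Leap years in 1875–1908: 8 of them.
Feb 29 weekday advances by 5 (mod 7) from one leap year to the next four years later (or differs when a century non-leap intervenes).
Leap-day weekdays: 1876:Tue 1880:Sun 1884:Fri 1888:Wed 1892:Mon 1896:Sat 1904:Mon 1908:Sat
Thursday: none → 0.

0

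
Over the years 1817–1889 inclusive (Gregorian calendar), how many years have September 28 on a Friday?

11

Track September 28's weekday year by year (advancing +1, or +2 across a Feb 29):
  1817: Sun  1818: Mon (+1)  1819: Tue (+1)  1820: Thu (+2)  1821: Fri (+1) ✓
  1822: Sat (+1)  1823: Sun (+1)  1824: Tue (+2)  1825: Wed (+1)  1826: Thu (+1)
  1827: Fri (+1) ✓  1828: Sun (+2)  1829: Mon (+1)  1830: Tue (+1)  … (45 more years) …
  1876: Thu (+2)  1877: Fri (+1) ✓  1878: Sat (+1)  1879: Sun (+1)  1880: Tue (+2)
  1881: Wed (+1)  1882: Thu (+1)  1883: Fri (+1) ✓  1884: Sun (+2)  1885: Mon (+1)
  1886: Tue (+1)  1887: Wed (+1)  1888: Fri (+2) ✓  1889: Sat (+1)
Friday years: 1821, 1827, 1832, 1838, 1849, 1855, 1860, 1866, 1877, 1883, 1888 — 11 in total.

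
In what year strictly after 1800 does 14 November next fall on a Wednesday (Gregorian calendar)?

1804

From one year to the next, a fixed date's weekday advances by 1, or by 2 when a Feb 29 lies between the two dates.
1800: November 14 is Friday.
1801: Saturday (+1)
1802: Sunday (+1)
1803: Monday (+1)
1804: Wednesday (+2)
14 November falls on a Wednesday in 1804.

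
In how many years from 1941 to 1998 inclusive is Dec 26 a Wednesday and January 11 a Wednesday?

Check each year's weekday for Dec 26 and January 11:
  1941: Fri/Sat  1942: Sat/Sun  1943: Sun/Mon  1944: Tue/Tue  1945: Wed/Thu  1946: Thu/Fri  1947: Fri/Sat  1948: Sun/Sun  1949: Mon/Tue  1950: Tue/Wed  1951: Wed/Thu  1952: Fri/Fri  1953: Sat/Sun  1954: Sun/Mon  …(30 more)…  1985: Thu/Fri  1986: Fri/Sat  1987: Sat/Sun  1988: Mon/Mon  1989: Tue/Wed  1990: Wed/Thu  1991: Thu/Fri  1992: Sat/Sat  1993: Sun/Mon  1994: Mon/Tue  1995: Tue/Wed  1996: Thu/Thu  1997: Fri/Sat  1998: Sat/Sun
Both conditions hold in: 1956, 1984 — 2.

2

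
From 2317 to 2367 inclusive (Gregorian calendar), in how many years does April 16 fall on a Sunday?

7

Track April 16's weekday year by year (advancing +1, or +2 across a Feb 29):
  2317: Mon  2318: Tue (+1)  2319: Wed (+1)  2320: Fri (+2)  2321: Sat (+1)
  2322: Sun (+1) ✓  2323: Mon (+1)  2324: Wed (+2)  2325: Thu (+1)  2326: Fri (+1)
  2327: Sat (+1)  2328: Mon (+2)  2329: Tue (+1)  2330: Wed (+1)  … (23 more years) …
  2354: Fri (+1)  2355: Sat (+1)  2356: Mon (+2)  2357: Tue (+1)  2358: Wed (+1)
  2359: Thu (+1)  2360: Sat (+2)  2361: Sun (+1) ✓  2362: Mon (+1)  2363: Tue (+1)
  2364: Thu (+2)  2365: Fri (+1)  2366: Sat (+1)  2367: Sun (+1) ✓
Sunday years: 2322, 2333, 2339, 2344, 2350, 2361, 2367 — 7 in total.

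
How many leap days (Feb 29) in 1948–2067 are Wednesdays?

4

Leap years in 1948–2067: 30 of them.
Feb 29 weekday advances by 5 (mod 7) from one leap year to the next four years later (or differs when a century non-leap intervenes).
Leap-day weekdays: 1948:Sun 1952:Fri 1956:Wed✓ 1960:Mon 1964:Sat 1968:Thu 1972:Tue 1976:Sun 1980:Fri 1984:Wed✓ 1988:Mon 1992:Sat 1996:Thu …(4 more)… 2016:Mon 2020:Sat 2024:Thu 2028:Tue 2032:Sun 2036:Fri 2040:Wed✓ 2044:Mon 2048:Sat 2052:Thu 2056:Tue 2060:Sun 2064:Fri
Wednesday: 1956, 1984, 2012, 2040 → 4.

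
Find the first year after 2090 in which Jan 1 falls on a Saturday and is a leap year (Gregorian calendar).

Jan 1 advances by 2 weekdays after a leap year and by 1 after a common year.
2090: Jan 1 is Sunday.
2091: Monday
2092: Tuesday (leap)
2093: Thursday
2094: Friday
2095: Saturday
2096: Sunday (leap)
2097: Tuesday
2098: Wednesday
2099: Thursday
2100: Friday
2101: Saturday
2102: Sunday
2103: Monday
2104: Tuesday (leap)
2105: Thursday
2106: Friday
2107: Saturday
2108: Sunday (leap)
2109: Tuesday
2110: Wednesday
2111: Thursday
2112: Friday (leap)
2113: Sunday
2114: Monday
2115: Tuesday
2116: Wednesday (leap)
2117: Friday
2118: Saturday
2119: Sunday
2120: Monday (leap)
2121: Wednesday
2122: Thursday
2123: Friday
2124: Saturday (leap)
2124 begins on a Saturday and is a leap year.

2124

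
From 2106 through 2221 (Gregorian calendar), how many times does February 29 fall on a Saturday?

Leap years in 2106–2221: 28 of them.
Feb 29 weekday advances by 5 (mod 7) from one leap year to the next four years later (or differs when a century non-leap intervenes).
Leap-day weekdays: 2108:Wed 2112:Mon 2116:Sat✓ 2120:Thu 2124:Tue 2128:Sun 2132:Fri 2136:Wed 2140:Mon 2144:Sat✓ 2148:Thu 2152:Tue 2156:Sun 2160:Fri 2164:Wed 2168:Mon 2172:Sat✓ 2176:Thu 2180:Tue 2184:Sun 2188:Fri 2192:Wed 2196:Mon 2204:Wed 2208:Mon 2212:Sat✓ 2216:Thu 2220:Tue
Saturday: 2116, 2144, 2172, 2212 → 4.

4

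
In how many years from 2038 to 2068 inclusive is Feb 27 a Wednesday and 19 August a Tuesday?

Check each year's weekday for Feb 27 and 19 August:
  2038: Sat/Thu  2039: Sun/Fri  2040: Mon/Sun  2041: Wed/Mon  2042: Thu/Tue  2043: Fri/Wed  2044: Sat/Fri  2045: Mon/Sat  2046: Tue/Sun  2047: Wed/Mon  2048: Thu/Wed  2049: Sat/Thu  2050: Sun/Fri  2051: Mon/Sat  …(3 more)…  2055: Sat/Thu  2056: Sun/Sat  2057: Tue/Sun  2058: Wed/Mon  2059: Thu/Tue  2060: Fri/Thu  2061: Sun/Fri  2062: Mon/Sat  2063: Tue/Sun  2064: Wed/Tue ✓  2065: Fri/Wed  2066: Sat/Thu  2067: Sun/Fri  2068: Mon/Sun
Both conditions hold in: 2064 — 1.

1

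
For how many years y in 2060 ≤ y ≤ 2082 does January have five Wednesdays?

January has 31 days; it has five Wednesdays when Wednesday falls among the first (month-length − 28) days — i.e. when January 1 is one of Wednesday/Tuesday/Monday.
January 1 by year: 2060:Thu 2061:Sat 2062:Sun 2063:Mon✓ 2064:Tue✓ 2065:Thu 2066:Fri 2067:Sat 2068:Sun 2069:Tue✓ 2070:Wed✓ 2071:Thu 2072:Fri 2073:Sun 2074:Mon✓ 2075:Tue✓ 2076:Wed✓ 2077:Fri 2078:Sat 2079:Sun 2080:Mon✓ 2081:Wed✓ 2082:Thu
Years with five Wednesdays: 2063, 2064, 2069, 2070, 2074, 2075, 2076, 2080, 2081 → 9.

9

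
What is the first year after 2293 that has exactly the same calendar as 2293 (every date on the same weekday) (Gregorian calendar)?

Two years share a calendar iff Jan 1 falls on the same weekday and both are leap or both are common. 2293: Jan 1 is Sunday, common year.
2294: Jan 1 Monday, common
2295: Jan 1 Tuesday, common
2296: Jan 1 Wednesday, leap
2297: Jan 1 Friday, common
2298: Jan 1 Saturday, common
2299: Jan 1 Sunday, common
2299 matches on both conditions.

2299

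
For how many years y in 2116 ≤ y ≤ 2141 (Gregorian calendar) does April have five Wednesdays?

8

April has 30 days; it has five Wednesdays when Wednesday falls among the first (month-length − 28) days — i.e. when April 1 is one of Wednesday/Tuesday.
April 1 by year: 2116:Wed✓ 2117:Thu 2118:Fri 2119:Sat 2120:Mon 2121:Tue✓ 2122:Wed✓ 2123:Thu 2124:Sat 2125:Sun 2126:Mon 2127:Tue✓ 2128:Thu 2129:Fri 2130:Sat 2131:Sun 2132:Tue✓ 2133:Wed✓ 2134:Thu 2135:Fri 2136:Sun 2137:Mon 2138:Tue✓ 2139:Wed✓ 2140:Fri 2141:Sat
Years with five Wednesdays: 2116, 2121, 2122, 2127, 2132, 2133, 2138, 2139 → 8.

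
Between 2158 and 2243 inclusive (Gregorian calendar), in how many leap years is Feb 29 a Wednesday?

4

Leap years in 2158–2243: 20 of them.
Feb 29 weekday advances by 5 (mod 7) from one leap year to the next four years later (or differs when a century non-leap intervenes).
Leap-day weekdays: 2160:Fri 2164:Wed✓ 2168:Mon 2172:Sat 2176:Thu 2180:Tue 2184:Sun 2188:Fri 2192:Wed✓ 2196:Mon 2204:Wed✓ 2208:Mon 2212:Sat 2216:Thu 2220:Tue 2224:Sun 2228:Fri 2232:Wed✓ 2236:Mon 2240:Sat
Wednesday: 2164, 2192, 2204, 2232 → 4.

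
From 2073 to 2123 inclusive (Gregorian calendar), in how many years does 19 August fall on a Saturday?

Track 19 August's weekday year by year (advancing +1, or +2 across a Feb 29):
  2073: Sat ✓  2074: Sun (+1)  2075: Mon (+1)  2076: Wed (+2)  2077: Thu (+1)
  2078: Fri (+1)  2079: Sat (+1) ✓  2080: Mon (+2)  2081: Tue (+1)  2082: Wed (+1)
  2083: Thu (+1)  2084: Sat (+2) ✓  2085: Sun (+1)  2086: Mon (+1)  … (23 more years) …
  2110: Tue (+1)  2111: Wed (+1)  2112: Fri (+2)  2113: Sat (+1) ✓  2114: Sun (+1)
  2115: Mon (+1)  2116: Wed (+2)  2117: Thu (+1)  2118: Fri (+1)  2119: Sat (+1) ✓
  2120: Mon (+2)  2121: Tue (+1)  2122: Wed (+1)  2123: Thu (+1)
Saturday years: 2073, 2079, 2084, 2090, 2102, 2113, 2119 — 7 in total.

7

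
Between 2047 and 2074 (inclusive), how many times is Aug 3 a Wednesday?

4

Track Aug 3's weekday year by year (advancing +1, or +2 across a Feb 29):
  2047: Sat  2048: Mon (+2)  2049: Tue (+1)  2050: Wed (+1) ✓  2051: Thu (+1)
  2052: Sat (+2)  2053: Sun (+1)  2054: Mon (+1)  2055: Tue (+1)  2056: Thu (+2)
  2057: Fri (+1)  2058: Sat (+1)  2059: Sun (+1)  2060: Tue (+2)  2061: Wed (+1) ✓
  2062: Thu (+1)  2063: Fri (+1)  2064: Sun (+2)  2065: Mon (+1)  2066: Tue (+1)
  2067: Wed (+1) ✓  2068: Fri (+2)  2069: Sat (+1)  2070: Sun (+1)  2071: Mon (+1)
  2072: Wed (+2) ✓  2073: Thu (+1)  2074: Fri (+1)
Wednesday years: 2050, 2061, 2067, 2072 — 4 in total.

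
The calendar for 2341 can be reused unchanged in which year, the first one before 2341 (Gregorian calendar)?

Two years share a calendar iff Jan 1 falls on the same weekday and both are leap or both are common. 2341: Jan 1 is Wednesday, common year.
2340: Jan 1 Monday, leap
2339: Jan 1 Sunday, common
2338: Jan 1 Saturday, common
2337: Jan 1 Friday, common
2336: Jan 1 Wednesday, leap
2335: Jan 1 Tuesday, common
2334: Jan 1 Monday, common
2333: Jan 1 Sunday, common
2332: Jan 1 Friday, leap
2331: Jan 1 Thursday, common
2330: Jan 1 Wednesday, common
2330 matches on both conditions.

2330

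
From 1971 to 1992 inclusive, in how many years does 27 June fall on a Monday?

Track 27 June's weekday year by year (advancing +1, or +2 across a Feb 29):
  1971: Sun  1972: Tue (+2)  1973: Wed (+1)  1974: Thu (+1)  1975: Fri (+1)
  1976: Sun (+2)  1977: Mon (+1) ✓  1978: Tue (+1)  1979: Wed (+1)  1980: Fri (+2)
  1981: Sat (+1)  1982: Sun (+1)  1983: Mon (+1) ✓  1984: Wed (+2)  1985: Thu (+1)
  1986: Fri (+1)  1987: Sat (+1)  1988: Mon (+2) ✓  1989: Tue (+1)  1990: Wed (+1)
  1991: Thu (+1)  1992: Sat (+2)
Monday years: 1977, 1983, 1988 — 3 in total.

3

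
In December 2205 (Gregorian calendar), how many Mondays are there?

5

December 2205 has 31 days and begins on Sunday.
The first Monday is December 2.
Mondays fall on 2, 9, 16, 23, 30 — that's 5.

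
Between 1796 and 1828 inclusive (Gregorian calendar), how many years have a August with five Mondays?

13

August has 31 days; it has five Mondays when Monday falls among the first (month-length − 28) days — i.e. when August 1 is one of Monday/Sunday/Saturday.
August 1 by year: 1796:Mon✓ 1797:Tue 1798:Wed 1799:Thu 1800:Fri 1801:Sat✓ 1802:Sun✓ 1803:Mon✓ 1804:Wed 1805:Thu 1806:Fri 1807:Sat✓ 1808:Mon✓ 1809:Tue 1810:Wed …(3 more)… 1814:Mon✓ 1815:Tue 1816:Thu 1817:Fri 1818:Sat✓ 1819:Sun✓ 1820:Tue 1821:Wed 1822:Thu 1823:Fri 1824:Sun✓ 1825:Mon✓ 1826:Tue 1827:Wed 1828:Fri
Years with five Mondays: 1796, 1801, 1802, 1803, 1807, 1808, 1812, 1813, 1814, 1818, 1819, 1824, 1825 → 13.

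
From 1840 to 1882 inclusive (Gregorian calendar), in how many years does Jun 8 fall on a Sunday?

6

Track Jun 8's weekday year by year (advancing +1, or +2 across a Feb 29):
  1840: Mon  1841: Tue (+1)  1842: Wed (+1)  1843: Thu (+1)  1844: Sat (+2)
  1845: Sun (+1) ✓  1846: Mon (+1)  1847: Tue (+1)  1848: Thu (+2)  1849: Fri (+1)
  1850: Sat (+1)  1851: Sun (+1) ✓  1852: Tue (+2)  1853: Wed (+1)  … (15 more years) …
  1869: Tue (+1)  1870: Wed (+1)  1871: Thu (+1)  1872: Sat (+2)  1873: Sun (+1) ✓
  1874: Mon (+1)  1875: Tue (+1)  1876: Thu (+2)  1877: Fri (+1)  1878: Sat (+1)
  1879: Sun (+1) ✓  1880: Tue (+2)  1881: Wed (+1)  1882: Thu (+1)
Sunday years: 1845, 1851, 1856, 1862, 1873, 1879 — 6 in total.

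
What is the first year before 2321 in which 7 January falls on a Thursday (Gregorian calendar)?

2315

From one year to the next, a fixed date's weekday advances by 1, or by 2 when a Feb 29 lies between the two dates.
2321: January 7 is Friday.
2320: Wednesday (−2)
2319: Tuesday (−1)
2318: Monday (−1)
2317: Sunday (−1)
2316: Friday (−2)
2315: Thursday (−1)
7 January falls on a Thursday in 2315.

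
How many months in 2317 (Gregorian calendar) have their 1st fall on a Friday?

1

Check the 1st of each month of 2317: Jan 1: Mon, Feb 1: Thu, Mar 1: Thu, Apr 1: Sun, May 1: Tue, Jun 1: Fri, Jul 1: Sun, Aug 1: Wed, Sep 1: Sat, Oct 1: Mon, Nov 1: Thu, Dec 1: Sat.
Friday occurs in June — 1 month.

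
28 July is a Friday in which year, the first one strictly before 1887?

From one year to the next, a fixed date's weekday advances by 1, or by 2 when a Feb 29 lies between the two dates.
1887: July 28 is Thursday.
1886: Wednesday (−1)
1885: Tuesday (−1)
1884: Monday (−1)
1883: Saturday (−2)
1882: Friday (−1)
28 July falls on a Friday in 1882.

1882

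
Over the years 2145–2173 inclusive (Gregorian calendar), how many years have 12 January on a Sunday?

4

Track 12 January's weekday year by year (advancing +1, or +2 across a Feb 29):
  2145: Tue  2146: Wed (+1)  2147: Thu (+1)  2148: Fri (+1)  2149: Sun (+2) ✓
  2150: Mon (+1)  2151: Tue (+1)  2152: Wed (+1)  2153: Fri (+2)  2154: Sat (+1)
  2155: Sun (+1) ✓  2156: Mon (+1)  2157: Wed (+2)  2158: Thu (+1)  2159: Fri (+1)
  2160: Sat (+1)  2161: Mon (+2)  2162: Tue (+1)  2163: Wed (+1)  2164: Thu (+1)
  2165: Sat (+2)  2166: Sun (+1) ✓  2167: Mon (+1)  2168: Tue (+1)  2169: Thu (+2)
  2170: Fri (+1)  2171: Sat (+1)  2172: Sun (+1) ✓  2173: Tue (+2)
Sunday years: 2149, 2155, 2166, 2172 — 4 in total.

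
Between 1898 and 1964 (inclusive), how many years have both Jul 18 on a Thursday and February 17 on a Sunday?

8

Check each year's weekday for Jul 18 and February 17:
  1898: Mon/Thu  1899: Tue/Fri  1900: Wed/Sat  1901: Thu/Sun ✓  1902: Fri/Mon  1903: Sat/Tue  1904: Mon/Wed  1905: Tue/Fri  1906: Wed/Sat  1907: Thu/Sun ✓  1908: Sat/Mon  1909: Sun/Wed  1910: Mon/Thu  1911: Tue/Fri  …(39 more)…  1951: Wed/Sat  1952: Fri/Sun  1953: Sat/Tue  1954: Sun/Wed  1955: Mon/Thu  1956: Wed/Fri  1957: Thu/Sun ✓  1958: Fri/Mon  1959: Sat/Tue  1960: Mon/Wed  1961: Tue/Fri  1962: Wed/Sat  1963: Thu/Sun ✓  1964: Sat/Mon
Both conditions hold in: 1901, 1907, 1918, 1929, 1935, 1946, 1957, 1963 — 8.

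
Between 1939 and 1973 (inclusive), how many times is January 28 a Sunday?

Track January 28's weekday year by year (advancing +1, or +2 across a Feb 29):
  1939: Sat  1940: Sun (+1) ✓  1941: Tue (+2)  1942: Wed (+1)  1943: Thu (+1)
  1944: Fri (+1)  1945: Sun (+2) ✓  1946: Mon (+1)  1947: Tue (+1)  1948: Wed (+1)
  1949: Fri (+2)  1950: Sat (+1)  1951: Sun (+1) ✓  1952: Mon (+1)  … (7 more years) …
  1960: Thu (+1)  1961: Sat (+2)  1962: Sun (+1) ✓  1963: Mon (+1)  1964: Tue (+1)
  1965: Thu (+2)  1966: Fri (+1)  1967: Sat (+1)  1968: Sun (+1) ✓  1969: Tue (+2)
  1970: Wed (+1)  1971: Thu (+1)  1972: Fri (+1)  1973: Sun (+2) ✓
Sunday years: 1940, 1945, 1951, 1962, 1968, 1973 — 6 in total.

6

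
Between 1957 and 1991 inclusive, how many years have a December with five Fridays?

December has 31 days; it has five Fridays when Friday falls among the first (month-length − 28) days — i.e. when December 1 is one of Friday/Thursday/Wednesday.
December 1 by year: 1957:Sun 1958:Mon 1959:Tue 1960:Thu✓ 1961:Fri✓ 1962:Sat 1963:Sun 1964:Tue 1965:Wed✓ 1966:Thu✓ 1967:Fri✓ 1968:Sun 1969:Mon 1970:Tue 1971:Wed✓ …(5 more)… 1977:Thu✓ 1978:Fri✓ 1979:Sat 1980:Mon 1981:Tue 1982:Wed✓ 1983:Thu✓ 1984:Sat 1985:Sun 1986:Mon 1987:Tue 1988:Thu✓ 1989:Fri✓ 1990:Sat 1991:Sun
Years with five Fridays: 1960, 1961, 1965, 1966, 1967, 1971, 1972, 1976, 1977, 1978, 1982, 1983, 1988, 1989 → 14.

14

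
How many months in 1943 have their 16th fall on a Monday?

Check the 16th of each month of 1943: Jan 16: Sat, Feb 16: Tue, Mar 16: Tue, Apr 16: Fri, May 16: Sun, Jun 16: Wed, Jul 16: Fri, Aug 16: Mon, Sep 16: Thu, Oct 16: Sat, Nov 16: Tue, Dec 16: Thu.
Monday occurs in August — 1 month.

1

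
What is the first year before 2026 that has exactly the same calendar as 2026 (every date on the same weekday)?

Two years share a calendar iff Jan 1 falls on the same weekday and both are leap or both are common. 2026: Jan 1 is Thursday, common year.
2025: Jan 1 Wednesday, common
2024: Jan 1 Monday, leap
2023: Jan 1 Sunday, common
2022: Jan 1 Saturday, common
2021: Jan 1 Friday, common
2020: Jan 1 Wednesday, leap
2019: Jan 1 Tuesday, common
2018: Jan 1 Monday, common
2017: Jan 1 Sunday, common
2016: Jan 1 Friday, leap
2015: Jan 1 Thursday, common
2015 matches on both conditions.

2015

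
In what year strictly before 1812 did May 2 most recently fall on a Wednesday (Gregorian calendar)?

1810

From one year to the next, a fixed date's weekday advances by 1, or by 2 when a Feb 29 lies between the two dates.
1812: May 2 is Saturday.
1811: Thursday (−2)
1810: Wednesday (−1)
May 2 falls on a Wednesday in 1810.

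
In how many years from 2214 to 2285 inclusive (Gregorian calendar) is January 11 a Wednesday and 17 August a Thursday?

Check each year's weekday for January 11 and 17 August:
  2214: Tue/Wed  2215: Wed/Thu ✓  2216: Thu/Sat  2217: Sat/Sun  2218: Sun/Mon  2219: Mon/Tue  2220: Tue/Thu  2221: Thu/Fri  2222: Fri/Sat  2223: Sat/Sun  2224: Sun/Tue  2225: Tue/Wed  2226: Wed/Thu ✓  2227: Thu/Fri  …(44 more)…  2272: Thu/Sat  2273: Sat/Sun  2274: Sun/Mon  2275: Mon/Tue  2276: Tue/Thu  2277: Thu/Fri  2278: Fri/Sat  2279: Sat/Sun  2280: Sun/Tue  2281: Tue/Wed  2282: Wed/Thu ✓  2283: Thu/Fri  2284: Fri/Sun  2285: Sun/Mon
Both conditions hold in: 2215, 2226, 2237, 2243, 2254, 2265, 2271, 2282 — 8.

8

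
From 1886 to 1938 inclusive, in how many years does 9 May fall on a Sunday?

Track 9 May's weekday year by year (advancing +1, or +2 across a Feb 29):
  1886: Sun ✓  1887: Mon (+1)  1888: Wed (+2)  1889: Thu (+1)  1890: Fri (+1)
  1891: Sat (+1)  1892: Mon (+2)  1893: Tue (+1)  1894: Wed (+1)  1895: Thu (+1)
  1896: Sat (+2)  1897: Sun (+1) ✓  1898: Mon (+1)  1899: Tue (+1)  … (25 more years) …
  1925: Sat (+1)  1926: Sun (+1) ✓  1927: Mon (+1)  1928: Wed (+2)  1929: Thu (+1)
  1930: Fri (+1)  1931: Sat (+1)  1932: Mon (+2)  1933: Tue (+1)  1934: Wed (+1)
  1935: Thu (+1)  1936: Sat (+2)  1937: Sun (+1) ✓  1938: Mon (+1)
Sunday years: 1886, 1897, 1909, 1915, 1920, 1926, 1937 — 7 in total.

7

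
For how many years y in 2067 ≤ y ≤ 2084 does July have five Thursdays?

7

July has 31 days; it has five Thursdays when Thursday falls among the first (month-length − 28) days — i.e. when July 1 is one of Thursday/Wednesday/Tuesday.
July 1 by year: 2067:Fri 2068:Sun 2069:Mon 2070:Tue✓ 2071:Wed✓ 2072:Fri 2073:Sat 2074:Sun 2075:Mon 2076:Wed✓ 2077:Thu✓ 2078:Fri 2079:Sat 2080:Mon 2081:Tue✓ 2082:Wed✓ 2083:Thu✓ 2084:Sat
Years with five Thursdays: 2070, 2071, 2076, 2077, 2081, 2082, 2083 → 7.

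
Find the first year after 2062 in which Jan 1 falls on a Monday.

2063

Jan 1 advances by 2 weekdays after a leap year and by 1 after a common year.
2062: Jan 1 is Sunday.
2063: Monday
2063 begins on a Monday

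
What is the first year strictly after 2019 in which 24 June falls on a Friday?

From one year to the next, a fixed date's weekday advances by 1, or by 2 when a Feb 29 lies between the two dates.
2019: June 24 is Monday.
2020: Wednesday (+2)
2021: Thursday (+1)
2022: Friday (+1)
24 June falls on a Friday in 2022.

2022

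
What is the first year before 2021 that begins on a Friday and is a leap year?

2016

Jan 1 advances by 2 weekdays after a leap year and by 1 after a common year.
2021: Jan 1 is Friday.
2020: Wednesday (leap)
2019: Tuesday
2018: Monday
2017: Sunday
2016: Friday (leap)
2016 begins on a Friday and is a leap year.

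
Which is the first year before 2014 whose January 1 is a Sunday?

2012

Jan 1 advances by 2 weekdays after a leap year and by 1 after a common year.
2014: Jan 1 is Wednesday.
2013: Tuesday
2012: Sunday (leap)
2012 begins on a Sunday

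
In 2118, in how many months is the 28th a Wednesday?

Check the 28th of each month of 2118: Jan 28: Fri, Feb 28: Mon, Mar 28: Mon, Apr 28: Thu, May 28: Sat, Jun 28: Tue, Jul 28: Thu, Aug 28: Sun, Sep 28: Wed, Oct 28: Fri, Nov 28: Mon, Dec 28: Wed.
Wednesday occurs in September, December — 2 months.

2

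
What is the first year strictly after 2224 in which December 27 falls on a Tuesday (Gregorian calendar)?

From one year to the next, a fixed date's weekday advances by 1, or by 2 when a Feb 29 lies between the two dates.
2224: December 27 is Monday.
2225: Tuesday (+1)
December 27 falls on a Tuesday in 2225.

2225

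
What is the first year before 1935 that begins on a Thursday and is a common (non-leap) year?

Jan 1 advances by 2 weekdays after a leap year and by 1 after a common year.
1935: Jan 1 is Tuesday.
1934: Monday
1933: Sunday
1932: Friday (leap)
1931: Thursday
1931 begins on a Thursday and is a common year.

1931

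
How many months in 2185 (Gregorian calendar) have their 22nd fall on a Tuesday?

Check the 22nd of each month of 2185: Jan 22: Sat, Feb 22: Tue, Mar 22: Tue, Apr 22: Fri, May 22: Sun, Jun 22: Wed, Jul 22: Fri, Aug 22: Mon, Sep 22: Thu, Oct 22: Sat, Nov 22: Tue, Dec 22: Thu.
Tuesday occurs in February, March, November — 3 months.

3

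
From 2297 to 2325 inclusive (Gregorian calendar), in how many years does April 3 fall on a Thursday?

Track April 3's weekday year by year (advancing +1, or +2 across a Feb 29):
  2297: Sat  2298: Sun (+1)  2299: Mon (+1)  2300: Tue (+1)  2301: Wed (+1)
  2302: Thu (+1) ✓  2303: Fri (+1)  2304: Sun (+2)  2305: Mon (+1)  2306: Tue (+1)
  2307: Wed (+1)  2308: Fri (+2)  2309: Sat (+1)  2310: Sun (+1)  2311: Mon (+1)
  2312: Wed (+2)  2313: Thu (+1) ✓  2314: Fri (+1)  2315: Sat (+1)  2316: Mon (+2)
  2317: Tue (+1)  2318: Wed (+1)  2319: Thu (+1) ✓  2320: Sat (+2)  2321: Sun (+1)
  2322: Mon (+1)  2323: Tue (+1)  2324: Thu (+2) ✓  2325: Fri (+1)
Thursday years: 2302, 2313, 2319, 2324 — 4 in total.

4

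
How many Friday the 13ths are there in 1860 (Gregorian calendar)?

3

Check the 13th of each month of 1860: Jan 13: Fri, Feb 13: Mon, Mar 13: Tue, Apr 13: Fri, May 13: Sun, Jun 13: Wed, Jul 13: Fri, Aug 13: Mon, Sep 13: Thu, Oct 13: Sat, Nov 13: Tue, Dec 13: Thu.
Friday occurs in January, April, July — 3 months.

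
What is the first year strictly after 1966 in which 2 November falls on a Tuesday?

From one year to the next, a fixed date's weekday advances by 1, or by 2 when a Feb 29 lies between the two dates.
1966: November 2 is Wednesday.
1967: Thursday (+1)
1968: Saturday (+2)
1969: Sunday (+1)
1970: Monday (+1)
1971: Tuesday (+1)
2 November falls on a Tuesday in 1971.

1971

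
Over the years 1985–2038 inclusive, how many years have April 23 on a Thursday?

Track April 23's weekday year by year (advancing +1, or +2 across a Feb 29):
  1985: Tue  1986: Wed (+1)  1987: Thu (+1) ✓  1988: Sat (+2)  1989: Sun (+1)
  1990: Mon (+1)  1991: Tue (+1)  1992: Thu (+2) ✓  1993: Fri (+1)  1994: Sat (+1)
  1995: Sun (+1)  1996: Tue (+2)  1997: Wed (+1)  1998: Thu (+1) ✓  … (26 more years) …
  2025: Wed (+1)  2026: Thu (+1) ✓  2027: Fri (+1)  2028: Sun (+2)  2029: Mon (+1)
  2030: Tue (+1)  2031: Wed (+1)  2032: Fri (+2)  2033: Sat (+1)  2034: Sun (+1)
  2035: Mon (+1)  2036: Wed (+2)  2037: Thu (+1) ✓  2038: Fri (+1)
Thursday years: 1987, 1992, 1998, 2009, 2015, 2020, 2026, 2037 — 8 in total.

8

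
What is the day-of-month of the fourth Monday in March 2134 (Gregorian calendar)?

March 1, 2134 is a Monday, so the first Monday is the 1st.
The fourth Monday is 1 + 21 = 22.

22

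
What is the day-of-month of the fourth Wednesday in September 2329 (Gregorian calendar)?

September 1, 2329 is a Sunday, so the first Wednesday is the 4th.
The fourth Wednesday is 4 + 21 = 25.

25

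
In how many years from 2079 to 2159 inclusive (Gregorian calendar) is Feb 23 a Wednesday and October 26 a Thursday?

Check each year's weekday for Feb 23 and October 26:
  2079: Thu/Thu  2080: Fri/Sat  2081: Sun/Sun  2082: Mon/Mon  2083: Tue/Tue  2084: Wed/Thu ✓  2085: Fri/Fri  2086: Sat/Sat  2087: Sun/Sun  2088: Mon/Tue  2089: Wed/Wed  2090: Thu/Thu  2091: Fri/Fri  2092: Sat/Sun  …(53 more)…  2146: Wed/Wed  2147: Thu/Thu  2148: Fri/Sat  2149: Sun/Sun  2150: Mon/Mon  2151: Tue/Tue  2152: Wed/Thu ✓  2153: Fri/Fri  2154: Sat/Sat  2155: Sun/Sun  2156: Mon/Tue  2157: Wed/Wed  2158: Thu/Thu  2159: Fri/Fri
Both conditions hold in: 2084, 2124, 2152 — 3.

3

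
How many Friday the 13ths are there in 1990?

2

Check the 13th of each month of 1990: Jan 13: Sat, Feb 13: Tue, Mar 13: Tue, Apr 13: Fri, May 13: Sun, Jun 13: Wed, Jul 13: Fri, Aug 13: Mon, Sep 13: Thu, Oct 13: Sat, Nov 13: Tue, Dec 13: Thu.
Friday occurs in April, July — 2 months.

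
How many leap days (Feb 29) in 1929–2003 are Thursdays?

Leap years in 1929–2003: 18 of them.
Feb 29 weekday advances by 5 (mod 7) from one leap year to the next four years later (or differs when a century non-leap intervenes).
Leap-day weekdays: 1932:Mon 1936:Sat 1940:Thu✓ 1944:Tue 1948:Sun 1952:Fri 1956:Wed 1960:Mon 1964:Sat 1968:Thu✓ 1972:Tue 1976:Sun 1980:Fri 1984:Wed 1988:Mon 1992:Sat 1996:Thu✓ 2000:Tue
Thursday: 1940, 1968, 1996 → 3.

3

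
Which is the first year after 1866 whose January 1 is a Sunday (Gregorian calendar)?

1871

Jan 1 advances by 2 weekdays after a leap year and by 1 after a common year.
1866: Jan 1 is Monday.
1867: Tuesday
1868: Wednesday (leap)
1869: Friday
1870: Saturday
1871: Sunday
1871 begins on a Sunday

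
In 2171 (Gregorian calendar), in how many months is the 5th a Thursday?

2

Check the 5th of each month of 2171: Jan 5: Sat, Feb 5: Tue, Mar 5: Tue, Apr 5: Fri, May 5: Sun, Jun 5: Wed, Jul 5: Fri, Aug 5: Mon, Sep 5: Thu, Oct 5: Sat, Nov 5: Tue, Dec 5: Thu.
Thursday occurs in September, December — 2 months.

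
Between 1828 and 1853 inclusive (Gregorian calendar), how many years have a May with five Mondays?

11

May has 31 days; it has five Mondays when Monday falls among the first (month-length − 28) days — i.e. when May 1 is one of Monday/Sunday/Saturday.
May 1 by year: 1828:Thu 1829:Fri 1830:Sat✓ 1831:Sun✓ 1832:Tue 1833:Wed 1834:Thu 1835:Fri 1836:Sun✓ 1837:Mon✓ 1838:Tue 1839:Wed 1840:Fri 1841:Sat✓ 1842:Sun✓ 1843:Mon✓ 1844:Wed 1845:Thu 1846:Fri 1847:Sat✓ 1848:Mon✓ 1849:Tue 1850:Wed 1851:Thu 1852:Sat✓ 1853:Sun✓
Years with five Mondays: 1830, 1831, 1836, 1837, 1841, 1842, 1843, 1847, 1848, 1852, 1853 → 11.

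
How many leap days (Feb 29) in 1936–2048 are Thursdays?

Leap years in 1936–2048: 29 of them.
Feb 29 weekday advances by 5 (mod 7) from one leap year to the next four years later (or differs when a century non-leap intervenes).
Leap-day weekdays: 1936:Sat 1940:Thu✓ 1944:Tue 1948:Sun 1952:Fri 1956:Wed 1960:Mon 1964:Sat 1968:Thu✓ 1972:Tue 1976:Sun 1980:Fri 1984:Wed …(3 more)… 2000:Tue 2004:Sun 2008:Fri 2012:Wed 2016:Mon 2020:Sat 2024:Thu✓ 2028:Tue 2032:Sun 2036:Fri 2040:Wed 2044:Mon 2048:Sat
Thursday: 1940, 1968, 1996, 2024 → 4.

4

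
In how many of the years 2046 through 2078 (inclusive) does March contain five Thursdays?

March has 31 days; it has five Thursdays when Thursday falls among the first (month-length − 28) days — i.e. when March 1 is one of Thursday/Wednesday/Tuesday.
March 1 by year: 2046:Thu✓ 2047:Fri 2048:Sun 2049:Mon 2050:Tue✓ 2051:Wed✓ 2052:Fri 2053:Sat 2054:Sun 2055:Mon 2056:Wed✓ 2057:Thu✓ 2058:Fri 2059:Sat 2060:Mon …(3 more)… 2064:Sat 2065:Sun 2066:Mon 2067:Tue✓ 2068:Thu✓ 2069:Fri 2070:Sat 2071:Sun 2072:Tue✓ 2073:Wed✓ 2074:Thu✓ 2075:Fri 2076:Sun 2077:Mon 2078:Tue✓
Years with five Thursdays: 2046, 2050, 2051, 2056, 2057, 2061, 2062, 2063, 2067, 2068, 2072, 2073, 2074, 2078 → 14.

14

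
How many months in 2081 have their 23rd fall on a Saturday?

1

Check the 23rd of each month of 2081: Jan 23: Thu, Feb 23: Sun, Mar 23: Sun, Apr 23: Wed, May 23: Fri, Jun 23: Mon, Jul 23: Wed, Aug 23: Sat, Sep 23: Tue, Oct 23: Thu, Nov 23: Sun, Dec 23: Tue.
Saturday occurs in August — 1 month.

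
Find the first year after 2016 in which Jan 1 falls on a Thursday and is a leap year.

2032

Jan 1 advances by 2 weekdays after a leap year and by 1 after a common year.
2016: Jan 1 is Friday (leap).
2017: Sunday
2018: Monday
2019: Tuesday
2020: Wednesday (leap)
2021: Friday
2022: Saturday
2023: Sunday
2024: Monday (leap)
2025: Wednesday
2026: Thursday
2027: Friday
2028: Saturday (leap)
2029: Monday
2030: Tuesday
2031: Wednesday
2032: Thursday (leap)
2032 begins on a Thursday and is a leap year.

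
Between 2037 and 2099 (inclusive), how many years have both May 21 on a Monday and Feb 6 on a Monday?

3

Check each year's weekday for May 21 and Feb 6:
  2037: Thu/Fri  2038: Fri/Sat  2039: Sat/Sun  2040: Mon/Mon ✓  2041: Tue/Wed  2042: Wed/Thu  2043: Thu/Fri  2044: Sat/Sat  2045: Sun/Mon  2046: Mon/Tue  2047: Tue/Wed  2048: Thu/Thu  2049: Fri/Sat  2050: Sat/Sun  …(35 more)…  2086: Tue/Wed  2087: Wed/Thu  2088: Fri/Fri  2089: Sat/Sun  2090: Sun/Mon  2091: Mon/Tue  2092: Wed/Wed  2093: Thu/Fri  2094: Fri/Sat  2095: Sat/Sun  2096: Mon/Mon ✓  2097: Tue/Wed  2098: Wed/Thu  2099: Thu/Fri
Both conditions hold in: 2040, 2068, 2096 — 3.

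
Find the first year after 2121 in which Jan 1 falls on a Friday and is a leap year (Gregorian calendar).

Jan 1 advances by 2 weekdays after a leap year and by 1 after a common year.
2121: Jan 1 is Wednesday.
2122: Thursday
2123: Friday
2124: Saturday (leap)
2125: Monday
2126: Tuesday
2127: Wednesday
2128: Thursday (leap)
2129: Saturday
2130: Sunday
2131: Monday
2132: Tuesday (leap)
2133: Thursday
2134: Friday
2135: Saturday
2136: Sunday (leap)
2137: Tuesday
2138: Wednesday
2139: Thursday
2140: Friday (leap)
2140 begins on a Friday and is a leap year.

2140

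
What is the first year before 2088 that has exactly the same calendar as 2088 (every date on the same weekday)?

Two years share a calendar iff Jan 1 falls on the same weekday and both are leap or both are common. 2088: Jan 1 is Thursday, leap year.
2087: Jan 1 Wednesday, common
2086: Jan 1 Tuesday, common
2085: Jan 1 Monday, common
2084: Jan 1 Saturday, leap
2083: Jan 1 Friday, common
2082: Jan 1 Thursday, common
2081: Jan 1 Wednesday, common
2080: Jan 1 Monday, leap
2079: Jan 1 Sunday, common
2078: Jan 1 Saturday, common
2077: Jan 1 Friday, common
2076: Jan 1 Wednesday, leap
2075: Jan 1 Tuesday, common
2074: Jan 1 Monday, common
2073: Jan 1 Sunday, common
2072: Jan 1 Friday, leap
2071: Jan 1 Thursday, common
2070: Jan 1 Wednesday, common
2069: Jan 1 Tuesday, common
2068: Jan 1 Sunday, leap
2067: Jan 1 Saturday, common
2066: Jan 1 Friday, common
2065: Jan 1 Thursday, common
2064: Jan 1 Tuesday, leap
2063: Jan 1 Monday, common
2062: Jan 1 Sunday, common
2061: Jan 1 Saturday, common
2060: Jan 1 Thursday, leap
2060 matches on both conditions.

2060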